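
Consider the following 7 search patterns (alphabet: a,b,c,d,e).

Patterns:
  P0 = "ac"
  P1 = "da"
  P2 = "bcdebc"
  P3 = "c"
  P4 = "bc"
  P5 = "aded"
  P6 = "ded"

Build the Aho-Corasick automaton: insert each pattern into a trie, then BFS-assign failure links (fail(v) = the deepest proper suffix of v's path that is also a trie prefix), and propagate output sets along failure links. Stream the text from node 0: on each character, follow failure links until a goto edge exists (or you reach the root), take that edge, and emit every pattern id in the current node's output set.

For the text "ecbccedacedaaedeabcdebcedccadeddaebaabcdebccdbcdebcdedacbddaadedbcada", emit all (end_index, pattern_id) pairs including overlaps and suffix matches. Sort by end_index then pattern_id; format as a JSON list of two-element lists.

Construct AC machine:
Trie (insert patterns):
  n0 'ε': a→1 b→5 c→11 d→3
  n1 'a': c→2 d→12
  n2 'ac': ·  [P0 ends]
  n3 'd': a→4 e→15
  n4 'da': ·  [P1 ends]
  n5 'b': c→6
  n6 'bc': d→7  [P4 ends]
  n7 'bcd': e→8
  n8 'bcde': b→9
  n9 'bcdeb': c→10
  n10 'bcdebc': ·  [P2 ends]
  n11 'c': ·  [P3 ends]
  n12 'ad': e→13
  n13 'ade': d→14
  n14 'aded': ·  [P5 ends]
  n15 'de': d→16
  n16 'ded': ·  [P6 ends]

BFS fail/out derivation:
  fail(1) 'a': from fail(0)=0 chase 'a': 0 ⇒ 0;  out=∅∪out(0)=∅
  fail(3) 'd': from fail(0)=0 chase 'd': 0 ⇒ 0;  out=∅∪out(0)=∅
  fail(5) 'b': from fail(0)=0 chase 'b': 0 ⇒ 0;  out=∅∪out(0)=∅
  fail(11) 'c': from fail(0)=0 chase 'c': 0 ⇒ 0;  out={3}∪out(0)={3}
  fail(2) 'ac': from fail(1)=0 chase 'c': 0 ⇒ 11;  out={0}∪out(11)={0,3}
  fail(4) 'da': from fail(3)=0 chase 'a': 0 ⇒ 1;  out={1}∪out(1)={1}
  fail(6) 'bc': from fail(5)=0 chase 'c': 0 ⇒ 11;  out={4}∪out(11)={3,4}
  fail(12) 'ad': from fail(1)=0 chase 'd': 0 ⇒ 3;  out=∅∪out(3)=∅
  fail(15) 'de': from fail(3)=0 chase 'e': 0 ⇒ 0;  out=∅∪out(0)=∅
  fail(7) 'bcd': from fail(6)=11 chase 'd': 11→0 ⇒ 3;  out=∅∪out(3)=∅
  fail(13) 'ade': from fail(12)=3 chase 'e': 3 ⇒ 15;  out=∅∪out(15)=∅
  fail(16) 'ded': from fail(15)=0 chase 'd': 0 ⇒ 3;  out={6}∪out(3)={6}
  fail(8) 'bcde': from fail(7)=3 chase 'e': 3 ⇒ 15;  out=∅∪out(15)=∅
  fail(14) 'aded': from fail(13)=15 chase 'd': 15 ⇒ 16;  out={5}∪out(16)={5,6}
  fail(9) 'bcdeb': from fail(8)=15 chase 'b': 15→0 ⇒ 5;  out=∅∪out(5)=∅
  fail(10) 'bcdebc': from fail(9)=5 chase 'c': 5 ⇒ 6;  out={2}∪out(6)={2,3,4}

Text stream:
[0] read 'e'  n0⇒n0
[1] read 'c'  n0⇒n11  ** P3@[1:1]
[2] read 'b'  n11⇒n5 (fail-walked)
[3] read 'c'  n5⇒n6  ** P3@[3:3],P4@[2:3]
[4] read 'c'  n6⇒n11 (fail-walked)  ** P3@[4:4]
[5] read 'e'  n11⇒n0 (fail-walked)
[6] read 'd'  n0⇒n3
[7] read 'a'  n3⇒n4  ** P1@[6:7]
[8] read 'c'  n4⇒n2 (fail-walked)  ** P0@[7:8],P3@[8:8]
[9] read 'e'  n2⇒n0 (fail-walked)
[10] read 'd'  n0⇒n3
[11] read 'a'  n3⇒n4  ** P1@[10:11]
[12] read 'a'  n4⇒n1 (fail-walked)
[13] read 'e'  n1⇒n0 (fail-walked)
[14] read 'd'  n0⇒n3
[15] read 'e'  n3⇒n15
[16] read 'a'  n15⇒n1 (fail-walked)
[17] read 'b'  n1⇒n5 (fail-walked)
[18] read 'c'  n5⇒n6  ** P3@[18:18],P4@[17:18]
[19] read 'd'  n6⇒n7
[20] read 'e'  n7⇒n8
[21] read 'b'  n8⇒n9
[22] read 'c'  n9⇒n10  ** P2@[17:22],P3@[22:22],P4@[21:22]
[23] read 'e'  n10⇒n0 (fail-walked)
[24] read 'd'  n0⇒n3
[25] read 'c'  n3⇒n11 (fail-walked)  ** P3@[25:25]
[26] read 'c'  n11⇒n11 (fail-walked)  ** P3@[26:26]
[27] read 'a'  n11⇒n1 (fail-walked)
[28] read 'd'  n1⇒n12
[29] read 'e'  n12⇒n13
[30] read 'd'  n13⇒n14  ** P5@[27:30],P6@[28:30]
[31] read 'd'  n14⇒n3 (fail-walked)
[32] read 'a'  n3⇒n4  ** P1@[31:32]
[33] read 'e'  n4⇒n0 (fail-walked)
[34] read 'b'  n0⇒n5
[35] read 'a'  n5⇒n1 (fail-walked)
[36] read 'a'  n1⇒n1 (fail-walked)
[37] read 'b'  n1⇒n5 (fail-walked)
[38] read 'c'  n5⇒n6  ** P3@[38:38],P4@[37:38]
[39] read 'd'  n6⇒n7
[40] read 'e'  n7⇒n8
[41] read 'b'  n8⇒n9
[42] read 'c'  n9⇒n10  ** P2@[37:42],P3@[42:42],P4@[41:42]
[43] read 'c'  n10⇒n11 (fail-walked)  ** P3@[43:43]
[44] read 'd'  n11⇒n3 (fail-walked)
[45] read 'b'  n3⇒n5 (fail-walked)
[46] read 'c'  n5⇒n6  ** P3@[46:46],P4@[45:46]
[47] read 'd'  n6⇒n7
[48] read 'e'  n7⇒n8
[49] read 'b'  n8⇒n9
[50] read 'c'  n9⇒n10  ** P2@[45:50],P3@[50:50],P4@[49:50]
[51] read 'd'  n10⇒n7 (fail-walked)
[52] read 'e'  n7⇒n8
[53] read 'd'  n8⇒n16 (fail-walked)  ** P6@[51:53]
[54] read 'a'  n16⇒n4 (fail-walked)  ** P1@[53:54]
[55] read 'c'  n4⇒n2 (fail-walked)  ** P0@[54:55],P3@[55:55]
[56] read 'b'  n2⇒n5 (fail-walked)
[57] read 'd'  n5⇒n3 (fail-walked)
[58] read 'd'  n3⇒n3 (fail-walked)
[59] read 'a'  n3⇒n4  ** P1@[58:59]
[60] read 'a'  n4⇒n1 (fail-walked)
[61] read 'd'  n1⇒n12
[62] read 'e'  n12⇒n13
[63] read 'd'  n13⇒n14  ** P5@[60:63],P6@[61:63]
[64] read 'b'  n14⇒n5 (fail-walked)
[65] read 'c'  n5⇒n6  ** P3@[65:65],P4@[64:65]
[66] read 'a'  n6⇒n1 (fail-walked)
[67] read 'd'  n1⇒n12
[68] read 'a'  n12⇒n4 (fail-walked)  ** P1@[67:68]

All matches (sorted): [[1,3],[3,3],[3,4],[4,3],[7,1],[8,0],[8,3],[11,1],[18,3],[18,4],[22,2],[22,3],[22,4],[25,3],[26,3],[30,5],[30,6],[32,1],[38,3],[38,4],[42,2],[42,3],[42,4],[43,3],[46,3],[46,4],[50,2],[50,3],[50,4],[53,6],[54,1],[55,0],[55,3],[59,1],[63,5],[63,6],[65,3],[65,4],[68,1]]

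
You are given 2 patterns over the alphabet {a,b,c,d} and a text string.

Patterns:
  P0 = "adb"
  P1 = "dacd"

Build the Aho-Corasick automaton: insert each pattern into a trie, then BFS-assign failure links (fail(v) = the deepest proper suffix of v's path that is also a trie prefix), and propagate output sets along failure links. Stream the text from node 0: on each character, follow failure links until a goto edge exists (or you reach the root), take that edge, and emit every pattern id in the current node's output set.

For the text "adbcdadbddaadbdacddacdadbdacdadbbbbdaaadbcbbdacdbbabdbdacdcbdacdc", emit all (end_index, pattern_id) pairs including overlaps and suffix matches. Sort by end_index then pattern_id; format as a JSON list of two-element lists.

Construct AC machine:
Trie (insert patterns):
  0='ε' goto a→1 d→4
  1='a' goto d→2
  2='ad' goto b→3
  3='adb' goto ·  [P0 ends]
  4='d' goto a→5
  5='da' goto c→6
  6='dac' goto d→7
  7='dacd' goto ·  [P1 ends]

BFS fail/out derivation:
  fail(1) 'a': from fail(0)=0 chase 'a': 0 ⇒ 0;  out=∅∪out(0)=∅
  fail(4) 'd': from fail(0)=0 chase 'd': 0 ⇒ 0;  out=∅∪out(0)=∅
  fail(2) 'ad': from fail(1)=0 chase 'd': 0 ⇒ 4;  out=∅∪out(4)=∅
  fail(5) 'da': from fail(4)=0 chase 'a': 0 ⇒ 1;  out=∅∪out(1)=∅
  fail(3) 'adb': from fail(2)=4 chase 'b': 4→0 ⇒ 0;  out={0}∪out(0)={0}
  fail(6) 'dac': from fail(5)=1 chase 'c': 1→0 ⇒ 0;  out=∅∪out(0)=∅
  fail(7) 'dacd': from fail(6)=0 chase 'd': 0 ⇒ 4;  out={1}∪out(4)={1}

Run:
pos 0 'a': at 1
pos 1 'd': at 2
pos 2 'b': at 3  → match P0@[0:2]
pos 3 'c': at 0 (via fail)
pos 4 'd': at 4
pos 5 'a': at 5
pos 6 'd': at 2 (via fail)
pos 7 'b': at 3  → match P0@[5:7]
pos 8 'd': at 4 (via fail)
pos 9 'd': at 4 (via fail)
pos 10 'a': at 5
pos 11 'a': at 1 (via fail)
pos 12 'd': at 2
pos 13 'b': at 3  → match P0@[11:13]
pos 14 'd': at 4 (via fail)
pos 15 'a': at 5
pos 16 'c': at 6
pos 17 'd': at 7  → match P1@[14:17]
pos 18 'd': at 4 (via fail)
pos 19 'a': at 5
pos 20 'c': at 6
pos 21 'd': at 7  → match P1@[18:21]
pos 22 'a': at 5 (via fail)
pos 23 'd': at 2 (via fail)
pos 24 'b': at 3  → match P0@[22:24]
pos 25 'd': at 4 (via fail)
pos 26 'a': at 5
pos 27 'c': at 6
pos 28 'd': at 7  → match P1@[25:28]
pos 29 'a': at 5 (via fail)
pos 30 'd': at 2 (via fail)
pos 31 'b': at 3  → match P0@[29:31]
pos 32 'b': at 0 (via fail)
pos 33 'b': at 0
pos 34 'b': at 0
pos 35 'd': at 4
pos 36 'a': at 5
pos 37 'a': at 1 (via fail)
pos 38 'a': at 1 (via fail)
pos 39 'd': at 2
pos 40 'b': at 3  → match P0@[38:40]
pos 41 'c': at 0 (via fail)
pos 42 'b': at 0
pos 43 'b': at 0
pos 44 'd': at 4
pos 45 'a': at 5
pos 46 'c': at 6
pos 47 'd': at 7  → match P1@[44:47]
pos 48 'b': at 0 (via fail)
pos 49 'b': at 0
pos 50 'a': at 1
pos 51 'b': at 0 (via fail)
pos 52 'd': at 4
pos 53 'b': at 0 (via fail)
pos 54 'd': at 4
pos 55 'a': at 5
pos 56 'c': at 6
pos 57 'd': at 7  → match P1@[54:57]
pos 58 'c': at 0 (via fail)
pos 59 'b': at 0
pos 60 'd': at 4
pos 61 'a': at 5
pos 62 'c': at 6
pos 63 'd': at 7  → match P1@[60:63]
pos 64 'c': at 0 (via fail)

Matches: [[2,0],[7,0],[13,0],[17,1],[21,1],[24,0],[28,1],[31,0],[40,0],[47,1],[57,1],[63,1]]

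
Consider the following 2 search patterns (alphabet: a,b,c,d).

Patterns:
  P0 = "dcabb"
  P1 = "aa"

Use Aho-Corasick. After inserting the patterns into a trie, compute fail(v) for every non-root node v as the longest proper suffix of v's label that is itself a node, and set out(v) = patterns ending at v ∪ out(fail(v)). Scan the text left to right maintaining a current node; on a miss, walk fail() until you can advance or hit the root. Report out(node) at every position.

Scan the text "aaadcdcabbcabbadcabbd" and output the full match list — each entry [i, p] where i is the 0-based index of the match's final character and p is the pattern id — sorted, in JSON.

Build:
Trie nodes:
  0='ε' goto a→6 d→1
  1='d' goto c→2
  2='dc' goto a→3
  3='dca' goto b→4
  4='dcab' goto b→5
  5='dcabb' goto ·  ←P0
  6='a' goto a→7
  7='aa' goto ·  ←P1

Failure links (BFS by depth):
  n1('d'): parent n0 fail=0; on 'd' 0 → fail=0;  out ∅∪∅=∅
  n6('a'): parent n0 fail=0; on 'a' 0 → fail=0;  out ∅∪∅=∅
  n2('dc'): parent n1 fail=0; on 'c' 0 → fail=0;  out ∅∪∅=∅
  n7('aa'): parent n6 fail=0; on 'a' 0 → fail=6;  out {1}∪∅={1}
  n3('dca'): parent n2 fail=0; on 'a' 0 → fail=6;  out ∅∪∅=∅
  n4('dcab'): parent n3 fail=6; on 'b' 6→0 → fail=0;  out ∅∪∅=∅
  n5('dcabb'): parent n4 fail=0; on 'b' 0 → fail=0;  out {0}∪∅={0}

Run:
[0] read 'a'  n0⇒n6
[1] read 'a'  n6⇒n7  emit P1@[0:1]
[2] read 'a'  n7⇒n7 (fail-walked)  emit P1@[1:2]
[3] read 'd'  n7⇒n1 (fail-walked)
[4] read 'c'  n1⇒n2
[5] read 'd'  n2⇒n1 (fail-walked)
[6] read 'c'  n1⇒n2
[7] read 'a'  n2⇒n3
[8] read 'b'  n3⇒n4
[9] read 'b'  n4⇒n5  emit P0@[5:9]
[10] read 'c'  n5⇒n0 (fail-walked)
[11] read 'a'  n0⇒n6
[12] read 'b'  n6⇒n0 (fail-walked)
[13] read 'b'  n0⇒n0
[14] read 'a'  n0⇒n6
[15] read 'd'  n6⇒n1 (fail-walked)
[16] read 'c'  n1⇒n2
[17] read 'a'  n2⇒n3
[18] read 'b'  n3⇒n4
[19] read 'b'  n4⇒n5  emit P0@[15:19]
[20] read 'd'  n5⇒n1 (fail-walked)

Matches: [[1,1],[2,1],[9,0],[19,0]]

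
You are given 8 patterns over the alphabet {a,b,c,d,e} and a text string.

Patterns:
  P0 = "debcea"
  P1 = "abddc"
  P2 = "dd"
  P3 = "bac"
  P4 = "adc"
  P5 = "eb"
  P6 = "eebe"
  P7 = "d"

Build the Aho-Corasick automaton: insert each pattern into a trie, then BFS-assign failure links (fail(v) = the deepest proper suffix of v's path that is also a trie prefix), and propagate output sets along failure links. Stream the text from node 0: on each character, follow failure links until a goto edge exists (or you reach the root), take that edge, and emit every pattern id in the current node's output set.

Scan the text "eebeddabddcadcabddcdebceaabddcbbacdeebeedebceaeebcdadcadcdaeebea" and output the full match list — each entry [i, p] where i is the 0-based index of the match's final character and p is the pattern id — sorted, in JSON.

Build:
Trie (insert patterns):
  0='ε' goto a→7 b→13 d→1 e→18
  1='d' goto d→12 e→2  [P7 ends]
  2='de' goto b→3
  3='deb' goto c→4
  4='debc' goto e→5
  5='debce' goto a→6
  6='debcea' goto ·  [P0 ends]
  7='a' goto b→8 d→16
  8='ab' goto d→9
  9='abd' goto d→10
  10='abdd' goto c→11
  11='abddc' goto ·  [P1 ends]
  12='dd' goto ·  [P2 ends]
  13='b' goto a→14
  14='ba' goto c→15
  15='bac' goto ·  [P3 ends]
  16='ad' goto c→17
  17='adc' goto ·  [P4 ends]
  18='e' goto b→19 e→20
  19='eb' goto ·  [P5 ends]
  20='ee' goto b→21
  21='eeb' goto e→22
  22='eebe' goto ·  [P6 ends]

Failure links (BFS by depth):
  fail(1) 'd': from fail(0)=0 chase 'd': 0 ⇒ 0;  out={7}∪out(0)={7}
  fail(7) 'a': from fail(0)=0 chase 'a': 0 ⇒ 0;  out=∅∪out(0)=∅
  fail(13) 'b': from fail(0)=0 chase 'b': 0 ⇒ 0;  out=∅∪out(0)=∅
  fail(18) 'e': from fail(0)=0 chase 'e': 0 ⇒ 0;  out=∅∪out(0)=∅
  fail(2) 'de': from fail(1)=0 chase 'e': 0 ⇒ 18;  out=∅∪out(18)=∅
  fail(8) 'ab': from fail(7)=0 chase 'b': 0 ⇒ 13;  out=∅∪out(13)=∅
  fail(12) 'dd': from fail(1)=0 chase 'd': 0 ⇒ 1;  out={2}∪out(1)={2,7}
  fail(14) 'ba': from fail(13)=0 chase 'a': 0 ⇒ 7;  out=∅∪out(7)=∅
  fail(16) 'ad': from fail(7)=0 chase 'd': 0 ⇒ 1;  out=∅∪out(1)={7}
  fail(19) 'eb': from fail(18)=0 chase 'b': 0 ⇒ 13;  out={5}∪out(13)={5}
  fail(20) 'ee': from fail(18)=0 chase 'e': 0 ⇒ 18;  out=∅∪out(18)=∅
  fail(3) 'deb': from fail(2)=18 chase 'b': 18 ⇒ 19;  out=∅∪out(19)={5}
  fail(9) 'abd': from fail(8)=13 chase 'd': 13→0 ⇒ 1;  out=∅∪out(1)={7}
  fail(15) 'bac': from fail(14)=7 chase 'c': 7→0 ⇒ 0;  out={3}∪out(0)={3}
  fail(17) 'adc': from fail(16)=1 chase 'c': 1→0 ⇒ 0;  out={4}∪out(0)={4}
  fail(21) 'eeb': from fail(20)=18 chase 'b': 18 ⇒ 19;  out=∅∪out(19)={5}
  fail(4) 'debc': from fail(3)=19 chase 'c': 19→13→0 ⇒ 0;  out=∅∪out(0)=∅
  fail(10) 'abdd': from fail(9)=1 chase 'd': 1 ⇒ 12;  out=∅∪out(12)={2,7}
  fail(22) 'eebe': from fail(21)=19 chase 'e': 19→13→0 ⇒ 18;  out={6}∪out(18)={6}
  fail(5) 'debce': from fail(4)=0 chase 'e': 0 ⇒ 18;  out=∅∪out(18)=∅
  fail(11) 'abddc': from fail(10)=12 chase 'c': 12→1→0 ⇒ 0;  out={1}∪out(0)={1}
  fail(6) 'debcea': from fail(5)=18 chase 'a': 18→0 ⇒ 7;  out={0}∪out(7)={0}

Scan:
pos 0 'e': at 18
pos 1 'e': at 20
pos 2 'b': at 21  ** P5@[1:2]
pos 3 'e': at 22  ** P6@[0:3]
pos 4 'd': at 1 ·f  ** P7@[4:4]
pos 5 'd': at 12  ** P2@[4:5],P7@[5:5]
pos 6 'a': at 7 ·f
pos 7 'b': at 8
pos 8 'd': at 9  ** P7@[8:8]
pos 9 'd': at 10  ** P2@[8:9],P7@[9:9]
pos 10 'c': at 11  ** P1@[6:10]
pos 11 'a': at 7 ·f
pos 12 'd': at 16  ** P7@[12:12]
pos 13 'c': at 17  ** P4@[11:13]
pos 14 'a': at 7 ·f
pos 15 'b': at 8
pos 16 'd': at 9  ** P7@[16:16]
pos 17 'd': at 10  ** P2@[16:17],P7@[17:17]
pos 18 'c': at 11  ** P1@[14:18]
pos 19 'd': at 1 ·f  ** P7@[19:19]
pos 20 'e': at 2
pos 21 'b': at 3  ** P5@[20:21]
pos 22 'c': at 4
pos 23 'e': at 5
pos 24 'a': at 6  ** P0@[19:24]
pos 25 'a': at 7 ·f
pos 26 'b': at 8
pos 27 'd': at 9  ** P7@[27:27]
pos 28 'd': at 10  ** P2@[27:28],P7@[28:28]
pos 29 'c': at 11  ** P1@[25:29]
pos 30 'b': at 13 ·f
pos 31 'b': at 13 ·f
pos 32 'a': at 14
pos 33 'c': at 15  ** P3@[31:33]
pos 34 'd': at 1 ·f  ** P7@[34:34]
pos 35 'e': at 2
pos 36 'e': at 20 ·f
pos 37 'b': at 21  ** P5@[36:37]
pos 38 'e': at 22  ** P6@[35:38]
pos 39 'e': at 20 ·f
pos 40 'd': at 1 ·f  ** P7@[40:40]
pos 41 'e': at 2
pos 42 'b': at 3  ** P5@[41:42]
pos 43 'c': at 4
pos 44 'e': at 5
pos 45 'a': at 6  ** P0@[40:45]
pos 46 'e': at 18 ·f
pos 47 'e': at 20
pos 48 'b': at 21  ** P5@[47:48]
pos 49 'c': at 0 ·f
pos 50 'd': at 1  ** P7@[50:50]
pos 51 'a': at 7 ·f
pos 52 'd': at 16  ** P7@[52:52]
pos 53 'c': at 17  ** P4@[51:53]
pos 54 'a': at 7 ·f
pos 55 'd': at 16  ** P7@[55:55]
pos 56 'c': at 17  ** P4@[54:56]
pos 57 'd': at 1 ·f  ** P7@[57:57]
pos 58 'a': at 7 ·f
pos 59 'e': at 18 ·f
pos 60 'e': at 20
pos 61 'b': at 21  ** P5@[60:61]
pos 62 'e': at 22  ** P6@[59:62]
pos 63 'a': at 7 ·f

All matches (sorted): [[2,5],[3,6],[4,7],[5,2],[5,7],[8,7],[9,2],[9,7],[10,1],[12,7],[13,4],[16,7],[17,2],[17,7],[18,1],[19,7],[21,5],[24,0],[27,7],[28,2],[28,7],[29,1],[33,3],[34,7],[37,5],[38,6],[40,7],[42,5],[45,0],[48,5],[50,7],[52,7],[53,4],[55,7],[56,4],[57,7],[61,5],[62,6]]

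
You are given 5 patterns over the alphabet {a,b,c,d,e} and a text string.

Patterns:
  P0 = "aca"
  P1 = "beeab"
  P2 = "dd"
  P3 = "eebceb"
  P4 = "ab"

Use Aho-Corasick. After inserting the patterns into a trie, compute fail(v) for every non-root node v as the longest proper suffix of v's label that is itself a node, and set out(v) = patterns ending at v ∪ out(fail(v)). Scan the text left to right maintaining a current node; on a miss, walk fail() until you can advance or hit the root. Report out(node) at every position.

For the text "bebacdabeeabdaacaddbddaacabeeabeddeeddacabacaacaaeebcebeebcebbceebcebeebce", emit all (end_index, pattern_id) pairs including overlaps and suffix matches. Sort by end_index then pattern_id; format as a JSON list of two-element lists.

Build automaton:
Trie nodes:
  0='ε' goto a→1 b→4 d→9 e→11
  1='a' goto b→17 c→2
  2='ac' goto a→3
  3='aca' goto ·  [P0 ends]
  4='b' goto e→5
  5='be' goto e→6
  6='bee' goto a→7
  7='beea' goto b→8
  8='beeab' goto ·  [P1 ends]
  9='d' goto d→10
  10='dd' goto ·  [P2 ends]
  11='e' goto e→12
  12='ee' goto b→13
  13='eeb' goto c→14
  14='eebc' goto e→15
  15='eebce' goto b→16
  16='eebceb' goto ·  [P3 ends]
  17='ab' goto ·  [P4 ends]

Failure links (BFS by depth):
  fail(1) 'a': from fail(0)=0 chase 'a': 0 ⇒ 0;  out=∅∪out(0)=∅
  fail(4) 'b': from fail(0)=0 chase 'b': 0 ⇒ 0;  out=∅∪out(0)=∅
  fail(9) 'd': from fail(0)=0 chase 'd': 0 ⇒ 0;  out=∅∪out(0)=∅
  fail(11) 'e': from fail(0)=0 chase 'e': 0 ⇒ 0;  out=∅∪out(0)=∅
  fail(2) 'ac': from fail(1)=0 chase 'c': 0 ⇒ 0;  out=∅∪out(0)=∅
  fail(5) 'be': from fail(4)=0 chase 'e': 0 ⇒ 11;  out=∅∪out(11)=∅
  fail(10) 'dd': from fail(9)=0 chase 'd': 0 ⇒ 9;  out={2}∪out(9)={2}
  fail(12) 'ee': from fail(11)=0 chase 'e': 0 ⇒ 11;  out=∅∪out(11)=∅
  fail(17) 'ab': from fail(1)=0 chase 'b': 0 ⇒ 4;  out={4}∪out(4)={4}
  fail(3) 'aca': from fail(2)=0 chase 'a': 0 ⇒ 1;  out={0}∪out(1)={0}
  fail(6) 'bee': from fail(5)=11 chase 'e': 11 ⇒ 12;  out=∅∪out(12)=∅
  fail(13) 'eeb': from fail(12)=11 chase 'b': 11→0 ⇒ 4;  out=∅∪out(4)=∅
  fail(7) 'beea': from fail(6)=12 chase 'a': 12→11→0 ⇒ 1;  out=∅∪out(1)=∅
  fail(14) 'eebc': from fail(13)=4 chase 'c': 4→0 ⇒ 0;  out=∅∪out(0)=∅
  fail(8) 'beeab': from fail(7)=1 chase 'b': 1 ⇒ 17;  out={1}∪out(17)={1,4}
  fail(15) 'eebce': from fail(14)=0 chase 'e': 0 ⇒ 11;  out=∅∪out(11)=∅
  fail(16) 'eebceb': from fail(15)=11 chase 'b': 11→0 ⇒ 4;  out={3}∪out(4)={3}

Text stream:
[0] read 'b'  n0⇒n4
[1] read 'e'  n4⇒n5
[2] read 'b'  n5⇒n4 ·f
[3] read 'a'  n4⇒n1 ·f
[4] read 'c'  n1⇒n2
[5] read 'd'  n2⇒n9 ·f
[6] read 'a'  n9⇒n1 ·f
[7] read 'b'  n1⇒n17  emit P4@[6:7]
[8] read 'e'  n17⇒n5 ·f
[9] read 'e'  n5⇒n6
[10] read 'a'  n6⇒n7
[11] read 'b'  n7⇒n8  emit P1@[7:11],P4@[10:11]
[12] read 'd'  n8⇒n9 ·f
[13] read 'a'  n9⇒n1 ·f
[14] read 'a'  n1⇒n1 ·f
[15] read 'c'  n1⇒n2
[16] read 'a'  n2⇒n3  emit P0@[14:16]
[17] read 'd'  n3⇒n9 ·f
[18] read 'd'  n9⇒n10  emit P2@[17:18]
[19] read 'b'  n10⇒n4 ·f
[20] read 'd'  n4⇒n9 ·f
[21] read 'd'  n9⇒n10  emit P2@[20:21]
[22] read 'a'  n10⇒n1 ·f
[23] read 'a'  n1⇒n1 ·f
[24] read 'c'  n1⇒n2
[25] read 'a'  n2⇒n3  emit P0@[23:25]
[26] read 'b'  n3⇒n17 ·f  emit P4@[25:26]
[27] read 'e'  n17⇒n5 ·f
[28] read 'e'  n5⇒n6
[29] read 'a'  n6⇒n7
[30] read 'b'  n7⇒n8  emit P1@[26:30],P4@[29:30]
[31] read 'e'  n8⇒n5 ·f
[32] read 'd'  n5⇒n9 ·f
[33] read 'd'  n9⇒n10  emit P2@[32:33]
[34] read 'e'  n10⇒n11 ·f
[35] read 'e'  n11⇒n12
[36] read 'd'  n12⇒n9 ·f
[37] read 'd'  n9⇒n10  emit P2@[36:37]
[38] read 'a'  n10⇒n1 ·f
[39] read 'c'  n1⇒n2
[40] read 'a'  n2⇒n3  emit P0@[38:40]
[41] read 'b'  n3⇒n17 ·f  emit P4@[40:41]
[42] read 'a'  n17⇒n1 ·f
[43] read 'c'  n1⇒n2
[44] read 'a'  n2⇒n3  emit P0@[42:44]
[45] read 'a'  n3⇒n1 ·f
[46] read 'c'  n1⇒n2
[47] read 'a'  n2⇒n3  emit P0@[45:47]
[48] read 'a'  n3⇒n1 ·f
[49] read 'e'  n1⇒n11 ·f
[50] read 'e'  n11⇒n12
[51] read 'b'  n12⇒n13
[52] read 'c'  n13⇒n14
[53] read 'e'  n14⇒n15
[54] read 'b'  n15⇒n16  emit P3@[49:54]
[55] read 'e'  n16⇒n5 ·f
[56] read 'e'  n5⇒n6
[57] read 'b'  n6⇒n13 ·f
[58] read 'c'  n13⇒n14
[59] read 'e'  n14⇒n15
[60] read 'b'  n15⇒n16  emit P3@[55:60]
[61] read 'b'  n16⇒n4 ·f
[62] read 'c'  n4⇒n0 ·f
[63] read 'e'  n0⇒n11
[64] read 'e'  n11⇒n12
[65] read 'b'  n12⇒n13
[66] read 'c'  n13⇒n14
[67] read 'e'  n14⇒n15
[68] read 'b'  n15⇒n16  emit P3@[63:68]
[69] read 'e'  n16⇒n5 ·f
[70] read 'e'  n5⇒n6
[71] read 'b'  n6⇒n13 ·f
[72] read 'c'  n13⇒n14
[73] read 'e'  n14⇒n15

Result: [[7,4],[11,1],[11,4],[16,0],[18,2],[21,2],[25,0],[26,4],[30,1],[30,4],[33,2],[37,2],[40,0],[41,4],[44,0],[47,0],[54,3],[60,3],[68,3]]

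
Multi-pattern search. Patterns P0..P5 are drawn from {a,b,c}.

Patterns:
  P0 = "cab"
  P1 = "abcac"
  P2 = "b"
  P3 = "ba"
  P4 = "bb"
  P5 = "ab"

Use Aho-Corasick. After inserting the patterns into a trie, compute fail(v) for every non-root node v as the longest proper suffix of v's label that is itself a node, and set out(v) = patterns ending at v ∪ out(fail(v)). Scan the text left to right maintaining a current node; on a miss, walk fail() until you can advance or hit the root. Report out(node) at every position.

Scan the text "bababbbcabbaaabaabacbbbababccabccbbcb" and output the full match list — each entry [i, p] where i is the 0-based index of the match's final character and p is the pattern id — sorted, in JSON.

Build:
Trie nodes:
  n0 'ε': a→4 b→9 c→1
  n1 'c': a→2
  n2 'ca': b→3
  n3 'cab': ·  ←P0
  n4 'a': b→5
  n5 'ab': c→6  ←P5
  n6 'abc': a→7
  n7 'abca': c→8
  n8 'abcac': ·  ←P1
  n9 'b': a→10 b→11  ←P2
  n10 'ba': ·  ←P3
  n11 'bb': ·  ←P4

BFS fail/out derivation:
  fail(1) 'c': from fail(0)=0 chase 'c': 0 ⇒ 0;  out=∅∪out(0)=∅
  fail(4) 'a': from fail(0)=0 chase 'a': 0 ⇒ 0;  out=∅∪out(0)=∅
  fail(9) 'b': from fail(0)=0 chase 'b': 0 ⇒ 0;  out={2}∪out(0)={2}
  fail(2) 'ca': from fail(1)=0 chase 'a': 0 ⇒ 4;  out=∅∪out(4)=∅
  fail(5) 'ab': from fail(4)=0 chase 'b': 0 ⇒ 9;  out={5}∪out(9)={2,5}
  fail(10) 'ba': from fail(9)=0 chase 'a': 0 ⇒ 4;  out={3}∪out(4)={3}
  fail(11) 'bb': from fail(9)=0 chase 'b': 0 ⇒ 9;  out={4}∪out(9)={2,4}
  fail(3) 'cab': from fail(2)=4 chase 'b': 4 ⇒ 5;  out={0}∪out(5)={0,2,5}
  fail(6) 'abc': from fail(5)=9 chase 'c': 9→0 ⇒ 1;  out=∅∪out(1)=∅
  fail(7) 'abca': from fail(6)=1 chase 'a': 1 ⇒ 2;  out=∅∪out(2)=∅
  fail(8) 'abcac': from fail(7)=2 chase 'c': 2→4→0 ⇒ 1;  out={1}∪out(1)={1}

Run:
[0] read 'b'  n0⇒n9  emit P2@[0:0]
[1] read 'a'  n9⇒n10  emit P3@[0:1]
[2] read 'b'  n10⇒n5 (fail-walked)  emit P2@[2:2],P5@[1:2]
[3] read 'a'  n5⇒n10 (fail-walked)  emit P3@[2:3]
[4] read 'b'  n10⇒n5 (fail-walked)  emit P2@[4:4],P5@[3:4]
[5] read 'b'  n5⇒n11 (fail-walked)  emit P2@[5:5],P4@[4:5]
[6] read 'b'  n11⇒n11 (fail-walked)  emit P2@[6:6],P4@[5:6]
[7] read 'c'  n11⇒n1 (fail-walked)
[8] read 'a'  n1⇒n2
[9] read 'b'  n2⇒n3  emit P0@[7:9],P2@[9:9],P5@[8:9]
[10] read 'b'  n3⇒n11 (fail-walked)  emit P2@[10:10],P4@[9:10]
[11] read 'a'  n11⇒n10 (fail-walked)  emit P3@[10:11]
[12] read 'a'  n10⇒n4 (fail-walked)
[13] read 'a'  n4⇒n4 (fail-walked)
[14] read 'b'  n4⇒n5  emit P2@[14:14],P5@[13:14]
[15] read 'a'  n5⇒n10 (fail-walked)  emit P3@[14:15]
[16] read 'a'  n10⇒n4 (fail-walked)
[17] read 'b'  n4⇒n5  emit P2@[17:17],P5@[16:17]
[18] read 'a'  n5⇒n10 (fail-walked)  emit P3@[17:18]
[19] read 'c'  n10⇒n1 (fail-walked)
[20] read 'b'  n1⇒n9 (fail-walked)  emit P2@[20:20]
[21] read 'b'  n9⇒n11  emit P2@[21:21],P4@[20:21]
[22] read 'b'  n11⇒n11 (fail-walked)  emit P2@[22:22],P4@[21:22]
[23] read 'a'  n11⇒n10 (fail-walked)  emit P3@[22:23]
[24] read 'b'  n10⇒n5 (fail-walked)  emit P2@[24:24],P5@[23:24]
[25] read 'a'  n5⇒n10 (fail-walked)  emit P3@[24:25]
[26] read 'b'  n10⇒n5 (fail-walked)  emit P2@[26:26],P5@[25:26]
[27] read 'c'  n5⇒n6
[28] read 'c'  n6⇒n1 (fail-walked)
[29] read 'a'  n1⇒n2
[30] read 'b'  n2⇒n3  emit P0@[28:30],P2@[30:30],P5@[29:30]
[31] read 'c'  n3⇒n6 (fail-walked)
[32] read 'c'  n6⇒n1 (fail-walked)
[33] read 'b'  n1⇒n9 (fail-walked)  emit P2@[33:33]
[34] read 'b'  n9⇒n11  emit P2@[34:34],P4@[33:34]
[35] read 'c'  n11⇒n1 (fail-walked)
[36] read 'b'  n1⇒n9 (fail-walked)  emit P2@[36:36]

Result: [[0,2],[1,3],[2,2],[2,5],[3,3],[4,2],[4,5],[5,2],[5,4],[6,2],[6,4],[9,0],[9,2],[9,5],[10,2],[10,4],[11,3],[14,2],[14,5],[15,3],[17,2],[17,5],[18,3],[20,2],[21,2],[21,4],[22,2],[22,4],[23,3],[24,2],[24,5],[25,3],[26,2],[26,5],[30,0],[30,2],[30,5],[33,2],[34,2],[34,4],[36,2]]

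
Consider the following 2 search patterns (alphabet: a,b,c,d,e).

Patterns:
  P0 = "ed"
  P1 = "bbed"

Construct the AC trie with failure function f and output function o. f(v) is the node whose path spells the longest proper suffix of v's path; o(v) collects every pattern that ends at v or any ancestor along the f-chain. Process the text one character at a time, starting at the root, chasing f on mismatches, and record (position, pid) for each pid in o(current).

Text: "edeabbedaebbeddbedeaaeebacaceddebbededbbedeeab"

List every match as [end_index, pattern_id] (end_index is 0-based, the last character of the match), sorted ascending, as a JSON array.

Build:
Trie (insert patterns):
  n0 'ε': b→3 e→1
  n1 'e': d→2
  n2 'ed': ·  [P0 ends]
  n3 'b': b→4
  n4 'bb': e→5
  n5 'bbe': d→6
  n6 'bbed': ·  [P1 ends]

BFS fail/out derivation:
  n1('e'): parent n0 fail=0; on 'e' 0 → fail=0;  out ∅∪∅=∅
  n3('b'): parent n0 fail=0; on 'b' 0 → fail=0;  out ∅∪∅=∅
  n2('ed'): parent n1 fail=0; on 'd' 0 → fail=0;  out {0}∪∅={0}
  n4('bb'): parent n3 fail=0; on 'b' 0 → fail=3;  out ∅∪∅=∅
  n5('bbe'): parent n4 fail=3; on 'e' 3→0 → fail=1;  out ∅∪∅=∅
  n6('bbed'): parent n5 fail=1; on 'd' 1 → fail=2;  out {1}∪{0}={0,1}

Run:
[0] read 'e'  n0⇒n1
[1] read 'd'  n1⇒n2  → match P0@[0:1]
[2] read 'e'  n2⇒n1 (via fail)
[3] read 'a'  n1⇒n0 (via fail)
[4] read 'b'  n0⇒n3
[5] read 'b'  n3⇒n4
[6] read 'e'  n4⇒n5
[7] read 'd'  n5⇒n6  → match P0@[6:7],P1@[4:7]
[8] read 'a'  n6⇒n0 (via fail)
[9] read 'e'  n0⇒n1
[10] read 'b'  n1⇒n3 (via fail)
[11] read 'b'  n3⇒n4
[12] read 'e'  n4⇒n5
[13] read 'd'  n5⇒n6  → match P0@[12:13],P1@[10:13]
[14] read 'd'  n6⇒n0 (via fail)
[15] read 'b'  n0⇒n3
[16] read 'e'  n3⇒n1 (via fail)
[17] read 'd'  n1⇒n2  → match P0@[16:17]
[18] read 'e'  n2⇒n1 (via fail)
[19] read 'a'  n1⇒n0 (via fail)
[20] read 'a'  n0⇒n0
[21] read 'e'  n0⇒n1
[22] read 'e'  n1⇒n1 (via fail)
[23] read 'b'  n1⇒n3 (via fail)
[24] read 'a'  n3⇒n0 (via fail)
[25] read 'c'  n0⇒n0
[26] read 'a'  n0⇒n0
[27] read 'c'  n0⇒n0
[28] read 'e'  n0⇒n1
[29] read 'd'  n1⇒n2  → match P0@[28:29]
[30] read 'd'  n2⇒n0 (via fail)
[31] read 'e'  n0⇒n1
[32] read 'b'  n1⇒n3 (via fail)
[33] read 'b'  n3⇒n4
[34] read 'e'  n4⇒n5
[35] read 'd'  n5⇒n6  → match P0@[34:35],P1@[32:35]
[36] read 'e'  n6⇒n1 (via fail)
[37] read 'd'  n1⇒n2  → match P0@[36:37]
[38] read 'b'  n2⇒n3 (via fail)
[39] read 'b'  n3⇒n4
[40] read 'e'  n4⇒n5
[41] read 'd'  n5⇒n6  → match P0@[40:41],P1@[38:41]
[42] read 'e'  n6⇒n1 (via fail)
[43] read 'e'  n1⇒n1 (via fail)
[44] read 'a'  n1⇒n0 (via fail)
[45] read 'b'  n0⇒n3

Matches: [[1,0],[7,0],[7,1],[13,0],[13,1],[17,0],[29,0],[35,0],[35,1],[37,0],[41,0],[41,1]]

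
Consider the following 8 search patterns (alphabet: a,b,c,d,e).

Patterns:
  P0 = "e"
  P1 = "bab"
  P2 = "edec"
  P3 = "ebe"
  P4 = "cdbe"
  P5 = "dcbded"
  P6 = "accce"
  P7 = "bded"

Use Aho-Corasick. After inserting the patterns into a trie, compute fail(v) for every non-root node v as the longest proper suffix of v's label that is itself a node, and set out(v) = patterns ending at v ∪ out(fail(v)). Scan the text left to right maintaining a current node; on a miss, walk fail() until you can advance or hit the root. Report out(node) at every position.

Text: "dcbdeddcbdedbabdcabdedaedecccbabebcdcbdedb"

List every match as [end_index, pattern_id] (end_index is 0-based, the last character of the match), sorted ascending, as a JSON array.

Construct AC machine:
Trie nodes:
  0='ε' goto a→20 b→2 c→10 d→14 e→1
  1='e' goto b→8 d→5  ←P0
  2='b' goto a→3 d→25
  3='ba' goto b→4
  4='bab' goto ·  ←P1
  5='ed' goto e→6
  6='ede' goto c→7
  7='edec' goto ·  ←P2
  8='eb' goto e→9
  9='ebe' goto ·  ←P3
  10='c' goto d→11
  11='cd' goto b→12
  12='cdb' goto e→13
  13='cdbe' goto ·  ←P4
  14='d' goto c→15
  15='dc' goto b→16
  16='dcb' goto d→17
  17='dcbd' goto e→18
  18='dcbde' goto d→19
  19='dcbded' goto ·  ←P5
  20='a' goto c→21
  21='ac' goto c→22
  22='acc' goto c→23
  23='accc' goto e→24
  24='accce' goto ·  ←P6
  25='bd' goto e→26
  26='bde' goto d→27
  27='bded' goto ·  ←P7

Failure links (BFS by depth):
  n1('e'): parent n0 fail=0; on 'e' 0 → fail=0;  out {0}∪∅={0}
  n2('b'): parent n0 fail=0; on 'b' 0 → fail=0;  out ∅∪∅=∅
  n10('c'): parent n0 fail=0; on 'c' 0 → fail=0;  out ∅∪∅=∅
  n14('d'): parent n0 fail=0; on 'd' 0 → fail=0;  out ∅∪∅=∅
  n20('a'): parent n0 fail=0; on 'a' 0 → fail=0;  out ∅∪∅=∅
  n3('ba'): parent n2 fail=0; on 'a' 0 → fail=20;  out ∅∪∅=∅
  n5('ed'): parent n1 fail=0; on 'd' 0 → fail=14;  out ∅∪∅=∅
  n8('eb'): parent n1 fail=0; on 'b' 0 → fail=2;  out ∅∪∅=∅
  n11('cd'): parent n10 fail=0; on 'd' 0 → fail=14;  out ∅∪∅=∅
  n15('dc'): parent n14 fail=0; on 'c' 0 → fail=10;  out ∅∪∅=∅
  n21('ac'): parent n20 fail=0; on 'c' 0 → fail=10;  out ∅∪∅=∅
  n25('bd'): parent n2 fail=0; on 'd' 0 → fail=14;  out ∅∪∅=∅
  n4('bab'): parent n3 fail=20; on 'b' 20→0 → fail=2;  out {1}∪∅={1}
  n6('ede'): parent n5 fail=14; on 'e' 14→0 → fail=1;  out ∅∪{0}={0}
  n9('ebe'): parent n8 fail=2; on 'e' 2→0 → fail=1;  out {3}∪{0}={0,3}
  n12('cdb'): parent n11 fail=14; on 'b' 14→0 → fail=2;  out ∅∪∅=∅
  n16('dcb'): parent n15 fail=10; on 'b' 10→0 → fail=2;  out ∅∪∅=∅
  n22('acc'): parent n21 fail=10; on 'c' 10→0 → fail=10;  out ∅∪∅=∅
  n26('bde'): parent n25 fail=14; on 'e' 14→0 → fail=1;  out ∅∪{0}={0}
  n7('edec'): parent n6 fail=1; on 'c' 1→0 → fail=10;  out {2}∪∅={2}
  n13('cdbe'): parent n12 fail=2; on 'e' 2→0 → fail=1;  out {4}∪{0}={0,4}
  n17('dcbd'): parent n16 fail=2; on 'd' 2 → fail=25;  out ∅∪∅=∅
  n23('accc'): parent n22 fail=10; on 'c' 10→0 → fail=10;  out ∅∪∅=∅
  n27('bded'): parent n26 fail=1; on 'd' 1 → fail=5;  out {7}∪∅={7}
  n18('dcbde'): parent n17 fail=25; on 'e' 25 → fail=26;  out ∅∪{0}={0}
  n24('accce'): parent n23 fail=10; on 'e' 10→0 → fail=1;  out {6}∪{0}={0,6}
  n19('dcbded'): parent n18 fail=26; on 'd' 26 → fail=27;  out {5}∪{7}={5,7}

Run:
[0] read 'd'  n0⇒n14
[1] read 'c'  n14⇒n15
[2] read 'b'  n15⇒n16
[3] read 'd'  n16⇒n17
[4] read 'e'  n17⇒n18  → match P0@[4:4]
[5] read 'd'  n18⇒n19  → match P5@[0:5],P7@[2:5]
[6] read 'd'  n19⇒n14 (via fail)
[7] read 'c'  n14⇒n15
[8] read 'b'  n15⇒n16
[9] read 'd'  n16⇒n17
[10] read 'e'  n17⇒n18  → match P0@[10:10]
[11] read 'd'  n18⇒n19  → match P5@[6:11],P7@[8:11]
[12] read 'b'  n19⇒n2 (via fail)
[13] read 'a'  n2⇒n3
[14] read 'b'  n3⇒n4  → match P1@[12:14]
[15] read 'd'  n4⇒n25 (via fail)
[16] read 'c'  n25⇒n15 (via fail)
[17] read 'a'  n15⇒n20 (via fail)
[18] read 'b'  n20⇒n2 (via fail)
[19] read 'd'  n2⇒n25
[20] read 'e'  n25⇒n26  → match P0@[20:20]
[21] read 'd'  n26⇒n27  → match P7@[18:21]
[22] read 'a'  n27⇒n20 (via fail)
[23] read 'e'  n20⇒n1 (via fail)  → match P0@[23:23]
[24] read 'd'  n1⇒n5
[25] read 'e'  n5⇒n6  → match P0@[25:25]
[26] read 'c'  n6⇒n7  → match P2@[23:26]
[27] read 'c'  n7⇒n10 (via fail)
[28] read 'c'  n10⇒n10 (via fail)
[29] read 'b'  n10⇒n2 (via fail)
[30] read 'a'  n2⇒n3
[31] read 'b'  n3⇒n4  → match P1@[29:31]
[32] read 'e'  n4⇒n1 (via fail)  → match P0@[32:32]
[33] read 'b'  n1⇒n8
[34] read 'c'  n8⇒n10 (via fail)
[35] read 'd'  n10⇒n11
[36] read 'c'  n11⇒n15 (via fail)
[37] read 'b'  n15⇒n16
[38] read 'd'  n16⇒n17
[39] read 'e'  n17⇒n18  → match P0@[39:39]
[40] read 'd'  n18⇒n19  → match P5@[35:40],P7@[37:40]
[41] read 'b'  n19⇒n2 (via fail)

Matches: [[4,0],[5,5],[5,7],[10,0],[11,5],[11,7],[14,1],[20,0],[21,7],[23,0],[25,0],[26,2],[31,1],[32,0],[39,0],[40,5],[40,7]]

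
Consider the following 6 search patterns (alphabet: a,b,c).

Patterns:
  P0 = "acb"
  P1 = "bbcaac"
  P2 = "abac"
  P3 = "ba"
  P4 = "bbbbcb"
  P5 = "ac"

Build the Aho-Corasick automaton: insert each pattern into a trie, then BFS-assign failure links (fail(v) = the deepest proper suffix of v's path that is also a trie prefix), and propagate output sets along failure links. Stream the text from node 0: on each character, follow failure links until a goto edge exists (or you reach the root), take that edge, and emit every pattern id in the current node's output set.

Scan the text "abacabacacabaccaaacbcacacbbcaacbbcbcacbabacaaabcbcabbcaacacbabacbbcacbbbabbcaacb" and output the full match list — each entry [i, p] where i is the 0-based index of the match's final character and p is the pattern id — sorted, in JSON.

Construct AC machine:
Trie (insert patterns):
  0='ε' goto a→1 b→4
  1='a' goto b→10 c→2
  2='ac' goto b→3  ←P5
  3='acb' goto ·  ←P0
  4='b' goto a→13 b→5
  5='bb' goto b→14 c→6
  6='bbc' goto a→7
  7='bbca' goto a→8
  8='bbcaa' goto c→9
  9='bbcaac' goto ·  ←P1
  10='ab' goto a→11
  11='aba' goto c→12
  12='abac' goto ·  ←P2
  13='ba' goto ·  ←P3
  14='bbb' goto b→15
  15='bbbb' goto c→16
  16='bbbbc' goto b→17
  17='bbbbcb' goto ·  ←P4

Failure links (BFS by depth):
  n1('a'): parent n0 fail=0; on 'a' 0 → fail=0;  out ∅∪∅=∅
  n4('b'): parent n0 fail=0; on 'b' 0 → fail=0;  out ∅∪∅=∅
  n2('ac'): parent n1 fail=0; on 'c' 0 → fail=0;  out {5}∪∅={5}
  n5('bb'): parent n4 fail=0; on 'b' 0 → fail=4;  out ∅∪∅=∅
  n10('ab'): parent n1 fail=0; on 'b' 0 → fail=4;  out ∅∪∅=∅
  n13('ba'): parent n4 fail=0; on 'a' 0 → fail=1;  out {3}∪∅={3}
  n3('acb'): parent n2 fail=0; on 'b' 0 → fail=4;  out {0}∪∅={0}
  n6('bbc'): parent n5 fail=4; on 'c' 4→0 → fail=0;  out ∅∪∅=∅
  n11('aba'): parent n10 fail=4; on 'a' 4 → fail=13;  out ∅∪{3}={3}
  n14('bbb'): parent n5 fail=4; on 'b' 4 → fail=5;  out ∅∪∅=∅
  n7('bbca'): parent n6 fail=0; on 'a' 0 → fail=1;  out ∅∪∅=∅
  n12('abac'): parent n11 fail=13; on 'c' 13→1 → fail=2;  out {2}∪{5}={2,5}
  n15('bbbb'): parent n14 fail=5; on 'b' 5 → fail=14;  out ∅∪∅=∅
  n8('bbcaa'): parent n7 fail=1; on 'a' 1→0 → fail=1;  out ∅∪∅=∅
  n16('bbbbc'): parent n15 fail=14; on 'c' 14→5 → fail=6;  out ∅∪∅=∅
  n9('bbcaac'): parent n8 fail=1; on 'c' 1 → fail=2;  out {1}∪{5}={1,5}
  n17('bbbbcb'): parent n16 fail=6; on 'b' 6→0 → fail=4;  out {4}∪∅={4}

Run:
pos 0 'a': at 1
pos 1 'b': at 10
pos 2 'a': at 11  ** P3@[1:2]
pos 3 'c': at 12  ** P2@[0:3],P5@[2:3]
pos 4 'a': at 1 (fail-walked)
pos 5 'b': at 10
pos 6 'a': at 11  ** P3@[5:6]
pos 7 'c': at 12  ** P2@[4:7],P5@[6:7]
pos 8 'a': at 1 (fail-walked)
pos 9 'c': at 2  ** P5@[8:9]
pos 10 'a': at 1 (fail-walked)
pos 11 'b': at 10
pos 12 'a': at 11  ** P3@[11:12]
pos 13 'c': at 12  ** P2@[10:13],P5@[12:13]
pos 14 'c': at 0 (fail-walked)
pos 15 'a': at 1
pos 16 'a': at 1 (fail-walked)
pos 17 'a': at 1 (fail-walked)
pos 18 'c': at 2  ** P5@[17:18]
pos 19 'b': at 3  ** P0@[17:19]
pos 20 'c': at 0 (fail-walked)
pos 21 'a': at 1
pos 22 'c': at 2  ** P5@[21:22]
pos 23 'a': at 1 (fail-walked)
pos 24 'c': at 2  ** P5@[23:24]
pos 25 'b': at 3  ** P0@[23:25]
pos 26 'b': at 5 (fail-walked)
pos 27 'c': at 6
pos 28 'a': at 7
pos 29 'a': at 8
pos 30 'c': at 9  ** P1@[25:30],P5@[29:30]
pos 31 'b': at 3 (fail-walked)  ** P0@[29:31]
pos 32 'b': at 5 (fail-walked)
pos 33 'c': at 6
pos 34 'b': at 4 (fail-walked)
pos 35 'c': at 0 (fail-walked)
pos 36 'a': at 1
pos 37 'c': at 2  ** P5@[36:37]
pos 38 'b': at 3  ** P0@[36:38]
pos 39 'a': at 13 (fail-walked)  ** P3@[38:39]
pos 40 'b': at 10 (fail-walked)
pos 41 'a': at 11  ** P3@[40:41]
pos 42 'c': at 12  ** P2@[39:42],P5@[41:42]
pos 43 'a': at 1 (fail-walked)
pos 44 'a': at 1 (fail-walked)
pos 45 'a': at 1 (fail-walked)
pos 46 'b': at 10
pos 47 'c': at 0 (fail-walked)
pos 48 'b': at 4
pos 49 'c': at 0 (fail-walked)
pos 50 'a': at 1
pos 51 'b': at 10
pos 52 'b': at 5 (fail-walked)
pos 53 'c': at 6
pos 54 'a': at 7
pos 55 'a': at 8
pos 56 'c': at 9  ** P1@[51:56],P5@[55:56]
pos 57 'a': at 1 (fail-walked)
pos 58 'c': at 2  ** P5@[57:58]
pos 59 'b': at 3  ** P0@[57:59]
pos 60 'a': at 13 (fail-walked)  ** P3@[59:60]
pos 61 'b': at 10 (fail-walked)
pos 62 'a': at 11  ** P3@[61:62]
pos 63 'c': at 12  ** P2@[60:63],P5@[62:63]
pos 64 'b': at 3 (fail-walked)  ** P0@[62:64]
pos 65 'b': at 5 (fail-walked)
pos 66 'c': at 6
pos 67 'a': at 7
pos 68 'c': at 2 (fail-walked)  ** P5@[67:68]
pos 69 'b': at 3  ** P0@[67:69]
pos 70 'b': at 5 (fail-walked)
pos 71 'b': at 14
pos 72 'a': at 13 (fail-walked)  ** P3@[71:72]
pos 73 'b': at 10 (fail-walked)
pos 74 'b': at 5 (fail-walked)
pos 75 'c': at 6
pos 76 'a': at 7
pos 77 'a': at 8
pos 78 'c': at 9  ** P1@[73:78],P5@[77:78]
pos 79 'b': at 3 (fail-walked)  ** P0@[77:79]

Matches: [[2,3],[3,2],[3,5],[6,3],[7,2],[7,5],[9,5],[12,3],[13,2],[13,5],[18,5],[19,0],[22,5],[24,5],[25,0],[30,1],[30,5],[31,0],[37,5],[38,0],[39,3],[41,3],[42,2],[42,5],[56,1],[56,5],[58,5],[59,0],[60,3],[62,3],[63,2],[63,5],[64,0],[68,5],[69,0],[72,3],[78,1],[78,5],[79,0]]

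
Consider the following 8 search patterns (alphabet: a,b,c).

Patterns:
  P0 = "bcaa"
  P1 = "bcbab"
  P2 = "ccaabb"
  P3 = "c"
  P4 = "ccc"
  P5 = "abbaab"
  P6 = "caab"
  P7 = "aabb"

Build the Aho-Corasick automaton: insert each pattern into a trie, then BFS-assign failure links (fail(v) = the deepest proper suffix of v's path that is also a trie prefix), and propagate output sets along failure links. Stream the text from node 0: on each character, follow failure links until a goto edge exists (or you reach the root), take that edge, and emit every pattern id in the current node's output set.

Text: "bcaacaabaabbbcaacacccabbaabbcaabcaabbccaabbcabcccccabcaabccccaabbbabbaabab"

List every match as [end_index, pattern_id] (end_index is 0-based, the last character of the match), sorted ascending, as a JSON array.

Construct AC machine:
Trie nodes:
  0='ε' goto a→15 b→1 c→8
  1='b' goto c→2
  2='bc' goto a→3 b→5
  3='bca' goto a→4
  4='bcaa' goto ·  ←P0
  5='bcb' goto a→6
  6='bcba' goto b→7
  7='bcbab' goto ·  ←P1
  8='c' goto a→21 c→9  ←P3
  9='cc' goto a→10 c→14
  10='cca' goto a→11
  11='ccaa' goto b→12
  12='ccaab' goto b→13
  13='ccaabb' goto ·  ←P2
  14='ccc' goto ·  ←P4
  15='a' goto a→24 b→16
  16='ab' goto b→17
  17='abb' goto a→18
  18='abba' goto a→19
  19='abbaa' goto b→20
  20='abbaab' goto ·  ←P5
  21='ca' goto a→22
  22='caa' goto b→23
  23='caab' goto ·  ←P6
  24='aa' goto b→25
  25='aab' goto b→26
  26='aabb' goto ·  ←P7

BFS fail/out derivation:
  n1('b'): parent n0 fail=0; on 'b' 0 → fail=0;  out ∅∪∅=∅
  n8('c'): parent n0 fail=0; on 'c' 0 → fail=0;  out {3}∪∅={3}
  n15('a'): parent n0 fail=0; on 'a' 0 → fail=0;  out ∅∪∅=∅
  n2('bc'): parent n1 fail=0; on 'c' 0 → fail=8;  out ∅∪{3}={3}
  n9('cc'): parent n8 fail=0; on 'c' 0 → fail=8;  out ∅∪{3}={3}
  n16('ab'): parent n15 fail=0; on 'b' 0 → fail=1;  out ∅∪∅=∅
  n21('ca'): parent n8 fail=0; on 'a' 0 → fail=15;  out ∅∪∅=∅
  n24('aa'): parent n15 fail=0; on 'a' 0 → fail=15;  out ∅∪∅=∅
  n3('bca'): parent n2 fail=8; on 'a' 8 → fail=21;  out ∅∪∅=∅
  n5('bcb'): parent n2 fail=8; on 'b' 8→0 → fail=1;  out ∅∪∅=∅
  n10('cca'): parent n9 fail=8; on 'a' 8 → fail=21;  out ∅∪∅=∅
  n14('ccc'): parent n9 fail=8; on 'c' 8 → fail=9;  out {4}∪{3}={3,4}
  n17('abb'): parent n16 fail=1; on 'b' 1→0 → fail=1;  out ∅∪∅=∅
  n22('caa'): parent n21 fail=15; on 'a' 15 → fail=24;  out ∅∪∅=∅
  n25('aab'): parent n24 fail=15; on 'b' 15 → fail=16;  out ∅∪∅=∅
  n4('bcaa'): parent n3 fail=21; on 'a' 21 → fail=22;  out {0}∪∅={0}
  n6('bcba'): parent n5 fail=1; on 'a' 1→0 → fail=15;  out ∅∪∅=∅
  n11('ccaa'): parent n10 fail=21; on 'a' 21 → fail=22;  out ∅∪∅=∅
  n18('abba'): parent n17 fail=1; on 'a' 1→0 → fail=15;  out ∅∪∅=∅
  n23('caab'): parent n22 fail=24; on 'b' 24 → fail=25;  out {6}∪∅={6}
  n26('aabb'): parent n25 fail=16; on 'b' 16 → fail=17;  out {7}∪∅={7}
  n7('bcbab'): parent n6 fail=15; on 'b' 15 → fail=16;  out {1}∪∅={1}
  n12('ccaab'): parent n11 fail=22; on 'b' 22 → fail=23;  out ∅∪{6}={6}
  n19('abbaa'): parent n18 fail=15; on 'a' 15 → fail=24;  out ∅∪∅=∅
  n13('ccaabb'): parent n12 fail=23; on 'b' 23→25 → fail=26;  out {2}∪{7}={2,7}
  n20('abbaab'): parent n19 fail=24; on 'b' 24 → fail=25;  out {5}∪∅={5}

Run:
i=0 'b': node 0→1
i=1 'c': node 1→2  ** P3@[1:1]
i=2 'a': node 2→3
i=3 'a': node 3→4  ** P0@[0:3]
i=4 'c': node 4→8 (via fail)  ** P3@[4:4]
i=5 'a': node 8→21
i=6 'a': node 21→22
i=7 'b': node 22→23  ** P6@[4:7]
i=8 'a': node 23→15 (via fail)
i=9 'a': node 15→24
i=10 'b': node 24→25
i=11 'b': node 25→26  ** P7@[8:11]
i=12 'b': node 26→1 (via fail)
i=13 'c': node 1→2  ** P3@[13:13]
i=14 'a': node 2→3
i=15 'a': node 3→4  ** P0@[12:15]
i=16 'c': node 4→8 (via fail)  ** P3@[16:16]
i=17 'a': node 8→21
i=18 'c': node 21→8 (via fail)  ** P3@[18:18]
i=19 'c': node 8→9  ** P3@[19:19]
i=20 'c': node 9→14  ** P3@[20:20],P4@[18:20]
i=21 'a': node 14→10 (via fail)
i=22 'b': node 10→16 (via fail)
i=23 'b': node 16→17
i=24 'a': node 17→18
i=25 'a': node 18→19
i=26 'b': node 19→20  ** P5@[21:26]
i=27 'b': node 20→26 (via fail)  ** P7@[24:27]
i=28 'c': node 26→2 (via fail)  ** P3@[28:28]
i=29 'a': node 2→3
i=30 'a': node 3→4  ** P0@[27:30]
i=31 'b': node 4→23 (via fail)  ** P6@[28:31]
i=32 'c': node 23→2 (via fail)  ** P3@[32:32]
i=33 'a': node 2→3
i=34 'a': node 3→4  ** P0@[31:34]
i=35 'b': node 4→23 (via fail)  ** P6@[32:35]
i=36 'b': node 23→26 (via fail)  ** P7@[33:36]
i=37 'c': node 26→2 (via fail)  ** P3@[37:37]
i=38 'c': node 2→9 (via fail)  ** P3@[38:38]
i=39 'a': node 9→10
i=40 'a': node 10→11
i=41 'b': node 11→12  ** P6@[38:41]
i=42 'b': node 12→13  ** P2@[37:42],P7@[39:42]
i=43 'c': node 13→2 (via fail)  ** P3@[43:43]
i=44 'a': node 2→3
i=45 'b': node 3→16 (via fail)
i=46 'c': node 16→2 (via fail)  ** P3@[46:46]
i=47 'c': node 2→9 (via fail)  ** P3@[47:47]
i=48 'c': node 9→14  ** P3@[48:48],P4@[46:48]
i=49 'c': node 14→14 (via fail)  ** P3@[49:49],P4@[47:49]
i=50 'c': node 14→14 (via fail)  ** P3@[50:50],P4@[48:50]
i=51 'a': node 14→10 (via fail)
i=52 'b': node 10→16 (via fail)
i=53 'c': node 16→2 (via fail)  ** P3@[53:53]
i=54 'a': node 2→3
i=55 'a': node 3→4  ** P0@[52:55]
i=56 'b': node 4→23 (via fail)  ** P6@[53:56]
i=57 'c': node 23→2 (via fail)  ** P3@[57:57]
i=58 'c': node 2→9 (via fail)  ** P3@[58:58]
i=59 'c': node 9→14  ** P3@[59:59],P4@[57:59]
i=60 'c': node 14→14 (via fail)  ** P3@[60:60],P4@[58:60]
i=61 'a': node 14→10 (via fail)
i=62 'a': node 10→11
i=63 'b': node 11→12  ** P6@[60:63]
i=64 'b': node 12→13  ** P2@[59:64],P7@[61:64]
i=65 'b': node 13→1 (via fail)
i=66 'a': node 1→15 (via fail)
i=67 'b': node 15→16
i=68 'b': node 16→17
i=69 'a': node 17→18
i=70 'a': node 18→19
i=71 'b': node 19→20  ** P5@[66:71]
i=72 'a': node 20→15 (via fail)
i=73 'b': node 15→16

All matches (sorted): [[1,3],[3,0],[4,3],[7,6],[11,7],[13,3],[15,0],[16,3],[18,3],[19,3],[20,3],[20,4],[26,5],[27,7],[28,3],[30,0],[31,6],[32,3],[34,0],[35,6],[36,7],[37,3],[38,3],[41,6],[42,2],[42,7],[43,3],[46,3],[47,3],[48,3],[48,4],[49,3],[49,4],[50,3],[50,4],[53,3],[55,0],[56,6],[57,3],[58,3],[59,3],[59,4],[60,3],[60,4],[63,6],[64,2],[64,7],[71,5]]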